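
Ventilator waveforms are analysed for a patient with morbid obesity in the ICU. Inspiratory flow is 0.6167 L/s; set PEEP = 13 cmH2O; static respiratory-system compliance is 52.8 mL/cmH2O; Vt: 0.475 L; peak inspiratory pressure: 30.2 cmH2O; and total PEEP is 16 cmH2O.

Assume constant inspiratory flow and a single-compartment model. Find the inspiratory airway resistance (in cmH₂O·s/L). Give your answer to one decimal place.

8.4

Total PEEP = 16 cmH2O (set 13 + intrinsic 3); this is the baseline alveolar pressure.
Equation of motion (constant flow): PIP = Vt/C + R·V̇ + PEEP.
R·V̇ = PIP − Vt/C − PEEP = 30.2 − 475/52.8 − 16 = 30.2 − 8.996 − 16 = 5.204 cmH2O.
R = 5.204 / 0.6167 = 8.438 cmH2O·s/L.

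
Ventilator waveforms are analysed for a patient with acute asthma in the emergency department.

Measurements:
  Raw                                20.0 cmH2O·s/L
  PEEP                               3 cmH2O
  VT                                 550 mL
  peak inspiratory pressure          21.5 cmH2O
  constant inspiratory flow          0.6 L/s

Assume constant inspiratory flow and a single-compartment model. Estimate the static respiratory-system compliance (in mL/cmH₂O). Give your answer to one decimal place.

84.6

Equation of motion (constant flow): PIP = Vt/C + R·V̇ + PEEP.
Vt/C = PIP − R·V̇ − PEEP = 21.5 − 20.0×0.6 − 3 = 21.5 − 12.0 − 3 = 6.5 cmH2O.
C = Vt / 6.5 = 550 / 6.5 = 84.615 mL/cmH2O.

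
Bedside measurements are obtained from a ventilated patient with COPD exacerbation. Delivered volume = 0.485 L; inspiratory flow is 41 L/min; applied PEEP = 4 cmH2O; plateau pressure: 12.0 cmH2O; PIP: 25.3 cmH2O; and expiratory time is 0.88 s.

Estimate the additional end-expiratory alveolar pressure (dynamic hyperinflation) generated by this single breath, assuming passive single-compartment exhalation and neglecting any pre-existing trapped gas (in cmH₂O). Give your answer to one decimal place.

Flow: 41 L/min ÷ 60 = 0.6833 L/s.
R = (PIP − Pplat)/V̇ = (25.3 − 12.0) / 0.6833 = 13.3/0.6833 = 19.464 cmH2O·s/L.
C = Vt/(Pplat − PEEP) = 485.0 / (12.0 − 4) = 485.0/8.0 = 60.625 mL/cmH2O.
τ = R × C = 19.464 × 0.06063 L/cmH2O = 1.18 s.
Fraction remaining = e^(−Te/τ) = e^(−0.88/1.18) = 0.4744; trapped volume = 485.0 × 0.4744 = 230.08 mL.
Additional alveolar pressure from trapping ≈ V_trapped / C = 230.08 / 60.625 = 3.795 cmH2O.

3.8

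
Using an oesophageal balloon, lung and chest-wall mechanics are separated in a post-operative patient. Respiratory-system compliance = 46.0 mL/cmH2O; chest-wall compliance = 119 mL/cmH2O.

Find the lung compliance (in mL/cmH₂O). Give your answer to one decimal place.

1/CL = 1/Crs − 1/Ccw.
1/CL = 1/46.0 − 1/119 = 0.01334.
CL = 74.963 mL/cmH2O.

75.0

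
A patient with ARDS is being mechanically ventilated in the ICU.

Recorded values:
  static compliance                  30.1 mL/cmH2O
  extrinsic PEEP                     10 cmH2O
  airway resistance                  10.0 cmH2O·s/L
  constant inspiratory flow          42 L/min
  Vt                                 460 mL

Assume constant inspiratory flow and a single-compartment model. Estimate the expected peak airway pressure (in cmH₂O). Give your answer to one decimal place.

Flow: 42 L/min ÷ 60 = 0.7 L/s.
Equation of motion (constant flow): PIP = Vt/C + R·V̇ + PEEP.
PIP = 460/30.1 + 10.0×0.7 + 10 = 15.282 + 7.0 + 10 = 32.282 cmH2O.

32.3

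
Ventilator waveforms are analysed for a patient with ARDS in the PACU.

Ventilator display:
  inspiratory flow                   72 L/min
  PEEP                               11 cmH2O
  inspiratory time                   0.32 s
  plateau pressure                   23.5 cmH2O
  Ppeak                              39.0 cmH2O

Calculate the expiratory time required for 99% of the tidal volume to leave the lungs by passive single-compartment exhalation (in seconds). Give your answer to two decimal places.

1.83

Flow: 72 L/min ÷ 60 = 1.2 L/s.
Vt = flow × Ti = 1.2 L/s × 0.32 s × 1000 mL/L = 384.0 mL.
R = (PIP − Pplat)/V̇ = (39.0 − 23.5) / 1.2 = 15.5/1.2 = 12.917 cmH2O·s/L.
C = Vt/(Pplat − PEEP) = 384.0 / (23.5 − 11) = 384.0/12.5 = 30.72 mL/cmH2O.
τ = R × C = 12.917 × 0.03072 L/cmH2O = 0.3968 s.
t = −τ·ln(1 − 0.99) = −0.3968·ln(0.01) = 1.827 s.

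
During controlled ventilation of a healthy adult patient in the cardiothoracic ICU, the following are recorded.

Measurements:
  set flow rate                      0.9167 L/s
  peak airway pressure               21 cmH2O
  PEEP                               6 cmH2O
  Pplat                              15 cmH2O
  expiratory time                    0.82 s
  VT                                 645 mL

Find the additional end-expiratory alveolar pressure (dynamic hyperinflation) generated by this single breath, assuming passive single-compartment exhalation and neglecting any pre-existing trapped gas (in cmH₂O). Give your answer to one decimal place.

1.6

R = (PIP − Pplat)/V̇ = (21 − 15) / 0.9167 = 6.0/0.9167 = 6.545 cmH2O·s/L.
C = Vt/(Pplat − PEEP) = 645.0 / (15 − 6) = 645.0/9.0 = 71.667 mL/cmH2O.
τ = R × C = 6.545 × 0.07167 L/cmH2O = 0.4691 s.
Fraction remaining = e^(−Te/τ) = e^(−0.82/0.4691) = 0.1741; trapped volume = 645.0 × 0.1741 = 112.29 mL.
Additional alveolar pressure from trapping ≈ V_trapped / C = 112.29 / 71.667 = 1.567 cmH2O.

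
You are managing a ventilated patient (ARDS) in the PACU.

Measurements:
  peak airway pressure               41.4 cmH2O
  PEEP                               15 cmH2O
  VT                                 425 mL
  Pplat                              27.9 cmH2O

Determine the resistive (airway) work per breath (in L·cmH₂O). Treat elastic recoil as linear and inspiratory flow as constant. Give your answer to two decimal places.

5.74

With constant inspiratory flow the resistive pressure is constant at PIP − Pplat = 41.4 − 27.9 = 13.5 cmH2O, so resistive work = 13.5 × 0.425 = 5.738 L·cmH2O.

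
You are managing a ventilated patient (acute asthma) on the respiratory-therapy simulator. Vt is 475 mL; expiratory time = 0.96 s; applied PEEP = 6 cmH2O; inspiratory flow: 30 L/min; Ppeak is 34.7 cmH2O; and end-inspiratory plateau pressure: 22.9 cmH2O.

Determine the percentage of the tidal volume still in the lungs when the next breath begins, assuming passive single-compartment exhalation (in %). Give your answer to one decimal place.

23.5

Flow: 30 L/min ÷ 60 = 0.5 L/s.
R = (PIP − Pplat)/V̇ = (34.7 − 22.9) / 0.5 = 11.8/0.5 = 23.6 cmH2O·s/L.
C = Vt/(Pplat − PEEP) = 475.0 / (22.9 − 6) = 475.0/16.9 = 28.107 mL/cmH2O.
τ = R × C = 23.6 × 0.02811 L/cmH2O = 0.6634 s.
Fraction remaining at end-expiration = e^(−Te/τ) = e^(−0.96/0.6634) = 0.2353 → 23.53%.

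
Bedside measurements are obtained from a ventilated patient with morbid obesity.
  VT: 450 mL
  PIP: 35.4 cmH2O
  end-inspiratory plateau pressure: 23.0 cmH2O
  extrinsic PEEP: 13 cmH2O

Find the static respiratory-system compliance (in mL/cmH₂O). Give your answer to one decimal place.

Cstat = Vt / (Pplat − PEEP) = 450 / (23.0 − 13) = 450 / 10.0 = 45.0 mL/cmH2O.

45.0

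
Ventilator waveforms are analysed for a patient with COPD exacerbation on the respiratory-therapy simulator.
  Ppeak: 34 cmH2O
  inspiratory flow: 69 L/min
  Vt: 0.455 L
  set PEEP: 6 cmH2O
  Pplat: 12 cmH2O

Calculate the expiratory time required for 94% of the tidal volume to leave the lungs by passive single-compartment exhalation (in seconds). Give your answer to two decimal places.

Flow: 69 L/min ÷ 60 = 1.15 L/s.
R = (PIP − Pplat)/V̇ = (34 − 12) / 1.15 = 22.0/1.15 = 19.13 cmH2O·s/L.
C = Vt/(Pplat − PEEP) = 455.0 / (12 − 6) = 455.0/6.0 = 75.833 mL/cmH2O.
τ = R × C = 19.13 × 0.07583 L/cmH2O = 1.451 s.
t = −τ·ln(1 − 0.94) = −1.451·ln(0.06) = 4.082 s.

4.08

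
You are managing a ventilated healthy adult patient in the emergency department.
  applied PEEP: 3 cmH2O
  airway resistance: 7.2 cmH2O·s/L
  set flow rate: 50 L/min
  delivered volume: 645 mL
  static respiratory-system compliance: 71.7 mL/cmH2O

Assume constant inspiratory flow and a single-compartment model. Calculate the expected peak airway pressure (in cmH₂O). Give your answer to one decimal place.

Flow: 50 L/min ÷ 60 = 0.8333 L/s.
Equation of motion (constant flow): PIP = Vt/C + R·V̇ + PEEP.
PIP = 645/71.7 + 7.2×0.8333 + 3 = 8.996 + 6.0 + 3 = 17.996 cmH2O.

18.0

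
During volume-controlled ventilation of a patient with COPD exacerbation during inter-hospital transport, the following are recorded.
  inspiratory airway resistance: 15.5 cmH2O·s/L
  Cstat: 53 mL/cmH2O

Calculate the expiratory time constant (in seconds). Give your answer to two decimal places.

0.82

τ = R × C = 15.5 × 53 mL/cmH2O = 15.5 × 0.053 L/cmH2O = 0.8215 s.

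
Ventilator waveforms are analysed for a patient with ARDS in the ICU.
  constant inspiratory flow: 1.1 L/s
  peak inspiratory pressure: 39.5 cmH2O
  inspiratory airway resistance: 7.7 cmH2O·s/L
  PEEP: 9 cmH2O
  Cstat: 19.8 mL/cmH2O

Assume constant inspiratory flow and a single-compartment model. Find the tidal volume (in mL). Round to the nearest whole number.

436

Equation of motion (constant flow): PIP = Vt/C + R·V̇ + PEEP.
Vt/C = PIP − R·V̇ − PEEP = 39.5 − 8.47 − 9 = 22.03 cmH2O.
Vt = C × 22.03 = 19.8 × 22.03 = 436.19 mL.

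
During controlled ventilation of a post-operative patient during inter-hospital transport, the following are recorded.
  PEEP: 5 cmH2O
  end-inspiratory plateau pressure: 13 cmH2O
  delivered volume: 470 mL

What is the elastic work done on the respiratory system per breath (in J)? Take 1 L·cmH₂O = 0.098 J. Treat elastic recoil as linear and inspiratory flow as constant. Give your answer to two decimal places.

0.18

Elastic work ≈ ½ × (Pplat − PEEP) × Vt = 0.5 × (13 − 5) × 0.470 L = 0.5 × 8.0 × 0.470 = 1.88 L·cmH2O.
× 0.098 J/(L·cmH2O) → 0.1842 J.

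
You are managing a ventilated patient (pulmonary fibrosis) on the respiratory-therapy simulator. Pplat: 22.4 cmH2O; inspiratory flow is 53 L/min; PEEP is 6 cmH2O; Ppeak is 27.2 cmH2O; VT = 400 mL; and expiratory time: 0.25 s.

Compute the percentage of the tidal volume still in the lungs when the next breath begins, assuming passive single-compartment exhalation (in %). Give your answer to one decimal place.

15.2

Flow: 53 L/min ÷ 60 = 0.8833 L/s.
R = (PIP − Pplat)/V̇ = (27.2 − 22.4) / 0.8833 = 4.8/0.8833 = 5.434 cmH2O·s/L.
C = Vt/(Pplat − PEEP) = 400.0 / (22.4 − 6) = 400.0/16.4 = 24.39 mL/cmH2O.
τ = R × C = 5.434 × 0.02439 L/cmH2O = 0.1325 s.
Fraction remaining at end-expiration = e^(−Te/τ) = e^(−0.25/0.1325) = 0.1516 → 15.16%.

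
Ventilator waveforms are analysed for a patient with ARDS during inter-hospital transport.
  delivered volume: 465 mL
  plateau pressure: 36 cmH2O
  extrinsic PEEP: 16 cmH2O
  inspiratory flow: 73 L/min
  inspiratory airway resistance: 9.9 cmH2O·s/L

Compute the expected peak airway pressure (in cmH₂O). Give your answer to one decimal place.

Flow: 73 L/min ÷ 60 = 1.2167 L/s.
PIP = Pplat + Raw × flow = 36 + 9.9 × 1.2167 = 36 + 12.045 = 48.045 cmH2O.

48.0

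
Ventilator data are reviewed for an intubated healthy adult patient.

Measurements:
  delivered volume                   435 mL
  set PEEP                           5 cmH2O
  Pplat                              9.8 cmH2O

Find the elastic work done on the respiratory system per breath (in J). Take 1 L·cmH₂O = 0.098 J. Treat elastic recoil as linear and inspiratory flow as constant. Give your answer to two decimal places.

Elastic work ≈ ½ × (Pplat − PEEP) × Vt = 0.5 × (9.8 − 5) × 0.435 L = 0.5 × 4.8 × 0.435 = 1.044 L·cmH2O.
× 0.098 J/(L·cmH2O) → 0.1023 J.

0.10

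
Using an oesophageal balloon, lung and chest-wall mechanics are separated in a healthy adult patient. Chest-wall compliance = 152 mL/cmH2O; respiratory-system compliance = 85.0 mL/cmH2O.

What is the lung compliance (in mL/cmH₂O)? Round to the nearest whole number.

193

1/CL = 1/Crs − 1/Ccw.
1/CL = 1/85.0 − 1/152 = 0.005186.
CL = 192.83 mL/cmH2O.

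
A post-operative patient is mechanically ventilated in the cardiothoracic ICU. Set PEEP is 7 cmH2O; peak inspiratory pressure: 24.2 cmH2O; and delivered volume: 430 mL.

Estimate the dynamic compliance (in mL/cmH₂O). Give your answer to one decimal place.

Dynamic compliance = Vt / (PIP − PEEP) = 430 / (24.2 − 7) = 430 / 17.2 = 25.0 mL/cmH2O.

25.0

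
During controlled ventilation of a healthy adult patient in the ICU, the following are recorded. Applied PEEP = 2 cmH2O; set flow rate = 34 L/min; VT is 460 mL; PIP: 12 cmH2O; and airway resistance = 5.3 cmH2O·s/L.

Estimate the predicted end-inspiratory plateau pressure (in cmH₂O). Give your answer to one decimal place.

Flow: 34 L/min ÷ 60 = 0.5667 L/s.
Pplat = PIP − Raw × flow = 12 − 5.3 × 0.5667 = 12 − 3.004 = 8.996 cmH2O.

9.0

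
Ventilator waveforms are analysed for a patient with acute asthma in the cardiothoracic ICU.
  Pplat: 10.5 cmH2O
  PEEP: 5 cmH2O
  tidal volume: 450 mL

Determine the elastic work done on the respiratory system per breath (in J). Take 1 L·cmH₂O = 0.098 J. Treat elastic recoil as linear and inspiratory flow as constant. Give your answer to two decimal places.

Elastic work ≈ ½ × (Pplat − PEEP) × Vt = 0.5 × (10.5 − 5) × 0.450 L = 0.5 × 5.5 × 0.450 = 1.238 L·cmH2O.
× 0.098 J/(L·cmH2O) → 0.1213 J.

0.12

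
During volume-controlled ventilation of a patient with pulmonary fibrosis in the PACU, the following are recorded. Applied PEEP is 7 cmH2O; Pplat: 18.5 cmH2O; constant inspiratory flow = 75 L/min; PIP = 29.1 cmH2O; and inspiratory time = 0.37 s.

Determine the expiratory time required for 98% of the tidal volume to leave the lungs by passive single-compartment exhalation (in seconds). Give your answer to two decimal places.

1.33

Flow: 75 L/min ÷ 60 = 1.25 L/s.
Vt = flow × Ti = 1.25 L/s × 0.37 s × 1000 mL/L = 462.5 mL.
R = (PIP − Pplat)/V̇ = (29.1 − 18.5) / 1.25 = 10.6/1.25 = 8.48 cmH2O·s/L.
C = Vt/(Pplat − PEEP) = 462.5 / (18.5 − 7) = 462.5/11.5 = 40.217 mL/cmH2O.
τ = R × C = 8.48 × 0.04022 L/cmH2O = 0.3411 s.
t = −τ·ln(1 − 0.98) = −0.3411·ln(0.02) = 1.334 s.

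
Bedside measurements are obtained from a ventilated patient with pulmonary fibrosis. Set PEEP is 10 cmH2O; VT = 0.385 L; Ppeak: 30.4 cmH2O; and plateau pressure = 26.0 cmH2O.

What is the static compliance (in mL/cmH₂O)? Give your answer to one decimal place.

Cstat = Vt / (Pplat − PEEP) = 385 / (26.0 − 10) = 385 / 16.0 = 24.063 mL/cmH2O.

24.1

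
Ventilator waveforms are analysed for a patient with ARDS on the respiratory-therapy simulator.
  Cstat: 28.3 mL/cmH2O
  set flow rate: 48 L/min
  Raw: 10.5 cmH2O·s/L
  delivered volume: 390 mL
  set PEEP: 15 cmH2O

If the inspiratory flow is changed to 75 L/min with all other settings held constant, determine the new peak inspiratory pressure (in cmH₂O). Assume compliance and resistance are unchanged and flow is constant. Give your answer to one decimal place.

41.9

Flow: 48 L/min ÷ 60 = 0.8 L/s.
New flow: 75 L/min ÷ 60 = 1.25 L/s.
PIP = Vt/C + R·V̇ + PEEP (constant-flow equation of motion).
Only the resistive term changes: ΔPIP = R × ΔV̇ = 10.5 × (1.25 − 0.8) = 10.5 × 0.45 = 4.725 cmH2O.
Original PIP = 390/28.3 + 10.5×0.8 + 15 = 37.181 cmH2O; new PIP = 37.181 + (4.725) = 41.906 cmH2O.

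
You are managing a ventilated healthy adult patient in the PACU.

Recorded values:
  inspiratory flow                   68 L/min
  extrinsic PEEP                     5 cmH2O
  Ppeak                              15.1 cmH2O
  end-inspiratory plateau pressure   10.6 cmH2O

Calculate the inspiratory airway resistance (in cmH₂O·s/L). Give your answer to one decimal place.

Flow: 68 L/min ÷ 60 = 1.1333 L/s.
Raw = (PIP − Pplat) / flow = (15.1 − 10.6) / 1.1333 = 4.5 / 1.1333 = 3.971 cmH2O·s/L.

4.0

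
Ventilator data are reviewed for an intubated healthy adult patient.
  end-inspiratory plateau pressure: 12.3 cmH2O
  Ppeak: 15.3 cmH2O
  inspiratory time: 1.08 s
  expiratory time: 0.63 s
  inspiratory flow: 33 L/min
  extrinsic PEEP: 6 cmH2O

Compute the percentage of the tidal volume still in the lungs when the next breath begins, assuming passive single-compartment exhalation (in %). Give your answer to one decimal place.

29.4

Flow: 33 L/min ÷ 60 = 0.55 L/s.
Vt = flow × Ti = 0.55 L/s × 1.08 s × 1000 mL/L = 594.0 mL.
R = (PIP − Pplat)/V̇ = (15.3 − 12.3) / 0.55 = 3.0/0.55 = 5.455 cmH2O·s/L.
C = Vt/(Pplat − PEEP) = 594.0 / (12.3 − 6) = 594.0/6.3 = 94.286 mL/cmH2O.
τ = R × C = 5.455 × 0.09429 L/cmH2O = 0.5144 s.
Fraction remaining at end-expiration = e^(−Te/τ) = e^(−0.63/0.5144) = 0.2938 → 29.38%.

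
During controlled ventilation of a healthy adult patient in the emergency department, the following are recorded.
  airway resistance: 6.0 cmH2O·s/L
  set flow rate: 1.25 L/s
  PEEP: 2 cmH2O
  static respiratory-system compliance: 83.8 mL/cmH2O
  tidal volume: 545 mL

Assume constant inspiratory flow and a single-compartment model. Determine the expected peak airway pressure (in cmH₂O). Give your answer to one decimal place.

Equation of motion (constant flow): PIP = Vt/C + R·V̇ + PEEP.
PIP = 545/83.8 + 6.0×1.25 + 2 = 6.504 + 7.5 + 2 = 16.004 cmH2O.

16.0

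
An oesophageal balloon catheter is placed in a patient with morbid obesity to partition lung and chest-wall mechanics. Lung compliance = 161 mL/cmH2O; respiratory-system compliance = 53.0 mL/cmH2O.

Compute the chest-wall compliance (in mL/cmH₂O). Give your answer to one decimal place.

79.0

1/Ccw = 1/Crs − 1/CL.
1/Ccw = 1/53.0 − 1/161 = 0.01266.
Ccw = 78.989 mL/cmH2O.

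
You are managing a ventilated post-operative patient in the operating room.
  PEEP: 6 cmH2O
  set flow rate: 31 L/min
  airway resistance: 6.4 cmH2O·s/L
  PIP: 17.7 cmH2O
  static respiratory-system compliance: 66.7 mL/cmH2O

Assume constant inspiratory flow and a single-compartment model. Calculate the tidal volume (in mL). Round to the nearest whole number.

560

Flow: 31 L/min ÷ 60 = 0.5167 L/s.
Equation of motion (constant flow): PIP = Vt/C + R·V̇ + PEEP.
Vt/C = PIP − R·V̇ − PEEP = 17.7 − 3.307 − 6 = 8.393 cmH2O.
Vt = C × 8.393 = 66.7 × 8.393 = 559.81 mL.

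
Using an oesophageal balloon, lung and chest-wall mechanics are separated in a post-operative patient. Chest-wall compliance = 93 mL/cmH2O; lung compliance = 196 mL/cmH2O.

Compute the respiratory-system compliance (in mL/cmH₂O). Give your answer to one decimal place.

Lung and chest wall are elastances in series: 1/Crs = 1/CL + 1/Ccw.
1/Crs = 1/196 + 1/93 = 0.01585.
Crs = 63.091 mL/cmH2O.

63.1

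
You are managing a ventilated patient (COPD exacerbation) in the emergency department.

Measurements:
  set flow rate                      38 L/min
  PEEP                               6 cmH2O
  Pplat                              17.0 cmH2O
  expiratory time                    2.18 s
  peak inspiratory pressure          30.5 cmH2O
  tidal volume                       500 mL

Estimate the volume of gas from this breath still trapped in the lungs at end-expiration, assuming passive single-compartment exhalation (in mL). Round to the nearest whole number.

Flow: 38 L/min ÷ 60 = 0.6333 L/s.
R = (PIP − Pplat)/V̇ = (30.5 − 17.0) / 0.6333 = 13.5/0.6333 = 21.317 cmH2O·s/L.
C = Vt/(Pplat − PEEP) = 500.0 / (17.0 − 6) = 500.0/11.0 = 45.455 mL/cmH2O.
τ = R × C = 21.317 × 0.04546 L/cmH2O = 0.9691 s.
Fraction remaining = e^(−Te/τ) = e^(−2.18/0.9691) = 0.1055.
Trapped volume = 500.0 × 0.1055 = 52.75 mL.

53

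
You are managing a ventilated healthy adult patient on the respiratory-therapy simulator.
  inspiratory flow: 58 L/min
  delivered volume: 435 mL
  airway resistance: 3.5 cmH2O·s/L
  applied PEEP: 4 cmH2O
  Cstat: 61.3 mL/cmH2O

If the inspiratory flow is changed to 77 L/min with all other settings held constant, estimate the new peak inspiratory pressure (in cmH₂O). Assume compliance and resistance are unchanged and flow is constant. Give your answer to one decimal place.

15.6

Flow: 58 L/min ÷ 60 = 0.9667 L/s.
New flow: 77 L/min ÷ 60 = 1.2833 L/s.
PIP = Vt/C + R·V̇ + PEEP (constant-flow equation of motion).
Only the resistive term changes: ΔPIP = R × ΔV̇ = 3.5 × (1.2833 − 0.9667) = 3.5 × 0.3166 = 1.108 cmH2O.
Original PIP = 435/61.3 + 3.5×0.9667 + 4 = 14.48 cmH2O; new PIP = 14.48 + (1.108) = 15.588 cmH2O.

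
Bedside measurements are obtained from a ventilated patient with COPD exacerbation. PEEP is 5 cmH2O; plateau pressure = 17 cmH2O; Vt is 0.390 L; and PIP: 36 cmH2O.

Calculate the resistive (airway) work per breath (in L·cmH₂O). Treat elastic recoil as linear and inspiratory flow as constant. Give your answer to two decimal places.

7.41

With constant inspiratory flow the resistive pressure is constant at PIP − Pplat = 36 − 17 = 19.0 cmH2O, so resistive work = 19.0 × 0.390 = 7.41 L·cmH2O.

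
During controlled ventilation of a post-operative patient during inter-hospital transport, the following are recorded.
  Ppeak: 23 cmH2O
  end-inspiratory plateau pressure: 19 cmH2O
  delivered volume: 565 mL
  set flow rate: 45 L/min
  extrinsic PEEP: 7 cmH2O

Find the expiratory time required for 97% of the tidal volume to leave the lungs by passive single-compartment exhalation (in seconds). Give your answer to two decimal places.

0.88

Flow: 45 L/min ÷ 60 = 0.75 L/s.
R = (PIP − Pplat)/V̇ = (23 − 19) / 0.75 = 4.0/0.75 = 5.333 cmH2O·s/L.
C = Vt/(Pplat − PEEP) = 565.0 / (19 − 7) = 565.0/12.0 = 47.083 mL/cmH2O.
τ = R × C = 5.333 × 0.04708 L/cmH2O = 0.2511 s.
t = −τ·ln(1 − 0.97) = −0.2511·ln(0.03) = 0.8805 s.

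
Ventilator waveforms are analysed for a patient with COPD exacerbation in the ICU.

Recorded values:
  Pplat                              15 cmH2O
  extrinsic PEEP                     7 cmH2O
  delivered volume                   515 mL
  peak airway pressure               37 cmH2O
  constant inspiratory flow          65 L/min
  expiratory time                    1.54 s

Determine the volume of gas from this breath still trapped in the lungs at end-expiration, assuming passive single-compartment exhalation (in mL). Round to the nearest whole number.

Flow: 65 L/min ÷ 60 = 1.0833 L/s.
R = (PIP − Pplat)/V̇ = (37 − 15) / 1.0833 = 22.0/1.0833 = 20.308 cmH2O·s/L.
C = Vt/(Pplat − PEEP) = 515.0 / (15 − 7) = 515.0/8.0 = 64.375 mL/cmH2O.
τ = R × C = 20.308 × 0.06438 L/cmH2O = 1.307 s.
Fraction remaining = e^(−Te/τ) = e^(−1.54/1.307) = 0.3078.
Trapped volume = 515.0 × 0.3078 = 158.52 mL.

159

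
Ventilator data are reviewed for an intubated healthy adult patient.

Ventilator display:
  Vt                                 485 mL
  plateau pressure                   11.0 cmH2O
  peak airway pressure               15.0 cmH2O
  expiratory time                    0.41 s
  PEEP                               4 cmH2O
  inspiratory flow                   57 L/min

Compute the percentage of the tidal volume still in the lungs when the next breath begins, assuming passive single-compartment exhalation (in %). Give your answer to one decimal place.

Flow: 57 L/min ÷ 60 = 0.95 L/s.
R = (PIP − Pplat)/V̇ = (15.0 − 11.0) / 0.95 = 4.0/0.95 = 4.211 cmH2O·s/L.
C = Vt/(Pplat − PEEP) = 485.0 / (11.0 − 4) = 485.0/7.0 = 69.286 mL/cmH2O.
τ = R × C = 4.211 × 0.06929 L/cmH2O = 0.2918 s.
Fraction remaining at end-expiration = e^(−Te/τ) = e^(−0.41/0.2918) = 0.2453 → 24.53%.

24.5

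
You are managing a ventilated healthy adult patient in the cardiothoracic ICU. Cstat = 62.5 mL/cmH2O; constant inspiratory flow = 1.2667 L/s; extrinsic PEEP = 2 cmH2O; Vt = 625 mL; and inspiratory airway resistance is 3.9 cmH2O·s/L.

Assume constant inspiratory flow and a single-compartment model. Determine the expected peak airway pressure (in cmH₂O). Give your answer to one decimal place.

16.9

Equation of motion (constant flow): PIP = Vt/C + R·V̇ + PEEP.
PIP = 625/62.5 + 3.9×1.2667 + 2 = 10.0 + 4.94 + 2 = 16.94 cmH2O.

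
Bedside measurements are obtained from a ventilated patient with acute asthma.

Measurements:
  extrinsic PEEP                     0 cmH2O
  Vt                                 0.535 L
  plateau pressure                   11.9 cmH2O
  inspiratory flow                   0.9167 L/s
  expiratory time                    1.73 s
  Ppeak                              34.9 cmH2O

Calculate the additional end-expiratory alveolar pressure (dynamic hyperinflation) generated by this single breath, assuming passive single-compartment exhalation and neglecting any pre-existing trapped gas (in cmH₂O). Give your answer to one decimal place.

R = (PIP − Pplat)/V̇ = (34.9 − 11.9) / 0.9167 = 23.0/0.9167 = 25.09 cmH2O·s/L.
C = Vt/(Pplat − PEEP) = 535.0 / (11.9 − 0) = 535.0/11.9 = 44.958 mL/cmH2O.
τ = R × C = 25.09 × 0.04496 L/cmH2O = 1.128 s.
Fraction remaining = e^(−Te/τ) = e^(−1.73/1.128) = 0.2157; trapped volume = 535.0 × 0.2157 = 115.4 mL.
Additional alveolar pressure from trapping ≈ V_trapped / C = 115.4 / 44.958 = 2.567 cmH2O.

2.6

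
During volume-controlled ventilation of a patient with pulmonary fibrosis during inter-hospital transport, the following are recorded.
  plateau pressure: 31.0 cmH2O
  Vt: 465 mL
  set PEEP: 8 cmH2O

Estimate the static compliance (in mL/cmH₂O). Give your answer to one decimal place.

Cstat = Vt / (Pplat − PEEP) = 465 / (31.0 − 8) = 465 / 23.0 = 20.217 mL/cmH2O.

20.2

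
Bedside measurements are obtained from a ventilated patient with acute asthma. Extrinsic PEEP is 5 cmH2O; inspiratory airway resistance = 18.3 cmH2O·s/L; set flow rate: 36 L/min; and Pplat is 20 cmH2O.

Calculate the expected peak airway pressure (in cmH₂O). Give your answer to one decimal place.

31.0

Flow: 36 L/min ÷ 60 = 0.6 L/s.
PIP = Pplat + Raw × flow = 20 + 18.3 × 0.6 = 20 + 10.98 = 30.98 cmH2O.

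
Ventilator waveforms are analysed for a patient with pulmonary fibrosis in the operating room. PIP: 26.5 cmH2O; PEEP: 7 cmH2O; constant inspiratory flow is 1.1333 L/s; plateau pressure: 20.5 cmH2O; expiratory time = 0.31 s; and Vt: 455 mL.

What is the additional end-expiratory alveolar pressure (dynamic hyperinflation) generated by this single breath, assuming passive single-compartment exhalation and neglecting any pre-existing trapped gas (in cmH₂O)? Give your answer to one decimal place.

2.4

R = (PIP − Pplat)/V̇ = (26.5 − 20.5) / 1.1333 = 6.0/1.1333 = 5.294 cmH2O·s/L.
C = Vt/(Pplat − PEEP) = 455.0 / (20.5 − 7) = 455.0/13.5 = 33.704 mL/cmH2O.
τ = R × C = 5.294 × 0.0337 L/cmH2O = 0.1784 s.
Fraction remaining = e^(−Te/τ) = e^(−0.31/0.1784) = 0.1759; trapped volume = 455.0 × 0.1759 = 80.035 mL.
Additional alveolar pressure from trapping ≈ V_trapped / C = 80.035 / 33.704 = 2.375 cmH2O.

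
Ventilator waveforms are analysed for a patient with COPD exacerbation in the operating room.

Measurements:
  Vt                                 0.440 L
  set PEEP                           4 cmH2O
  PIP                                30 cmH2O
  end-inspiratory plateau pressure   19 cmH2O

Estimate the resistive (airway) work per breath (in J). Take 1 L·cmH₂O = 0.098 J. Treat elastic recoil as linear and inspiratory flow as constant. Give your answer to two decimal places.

With constant inspiratory flow the resistive pressure is constant at PIP − Pplat = 30 − 19 = 11.0 cmH2O, so resistive work = 11.0 × 0.440 = 4.84 L·cmH2O.
× 0.098 J/(L·cmH2O) → 0.4743 J.

0.47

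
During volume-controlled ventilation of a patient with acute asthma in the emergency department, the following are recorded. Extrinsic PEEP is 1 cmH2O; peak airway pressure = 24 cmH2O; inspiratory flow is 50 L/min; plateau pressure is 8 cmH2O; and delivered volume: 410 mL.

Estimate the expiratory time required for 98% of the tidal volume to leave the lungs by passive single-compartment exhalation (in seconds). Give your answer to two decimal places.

Flow: 50 L/min ÷ 60 = 0.8333 L/s.
R = (PIP − Pplat)/V̇ = (24 − 8) / 0.8333 = 16.0/0.8333 = 19.201 cmH2O·s/L.
C = Vt/(Pplat − PEEP) = 410.0 / (8 − 1) = 410.0/7.0 = 58.571 mL/cmH2O.
τ = R × C = 19.201 × 0.05857 L/cmH2O = 1.125 s.
t = −τ·ln(1 − 0.98) = −1.125·ln(0.02) = 4.401 s.

4.40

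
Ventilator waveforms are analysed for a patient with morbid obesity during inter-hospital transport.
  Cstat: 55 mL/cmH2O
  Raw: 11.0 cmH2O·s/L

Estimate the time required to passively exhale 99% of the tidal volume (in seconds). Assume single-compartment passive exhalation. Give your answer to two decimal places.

τ = R × C = 11.0 × 55 mL/cmH2O = 11.0 × 0.055 L/cmH2O = 0.605 s.
Exhaled fraction f = 1 − e^(−t/τ) → t = −τ·ln(1 − f) = −0.605·ln(0.01) = 2.786 s.

2.79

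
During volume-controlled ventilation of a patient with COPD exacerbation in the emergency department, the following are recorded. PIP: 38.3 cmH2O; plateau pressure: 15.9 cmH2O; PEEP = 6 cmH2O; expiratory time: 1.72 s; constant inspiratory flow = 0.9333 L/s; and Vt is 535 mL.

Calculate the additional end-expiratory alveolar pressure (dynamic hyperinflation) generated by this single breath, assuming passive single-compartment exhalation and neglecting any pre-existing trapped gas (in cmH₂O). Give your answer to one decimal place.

2.6

R = (PIP − Pplat)/V̇ = (38.3 − 15.9) / 0.9333 = 22.4/0.9333 = 24.001 cmH2O·s/L.
C = Vt/(Pplat − PEEP) = 535.0 / (15.9 − 6) = 535.0/9.9 = 54.04 mL/cmH2O.
τ = R × C = 24.001 × 0.05404 L/cmH2O = 1.297 s.
Fraction remaining = e^(−Te/τ) = e^(−1.72/1.297) = 0.2655; trapped volume = 535.0 × 0.2655 = 142.04 mL.
Additional alveolar pressure from trapping ≈ V_trapped / C = 142.04 / 54.04 = 2.628 cmH2O.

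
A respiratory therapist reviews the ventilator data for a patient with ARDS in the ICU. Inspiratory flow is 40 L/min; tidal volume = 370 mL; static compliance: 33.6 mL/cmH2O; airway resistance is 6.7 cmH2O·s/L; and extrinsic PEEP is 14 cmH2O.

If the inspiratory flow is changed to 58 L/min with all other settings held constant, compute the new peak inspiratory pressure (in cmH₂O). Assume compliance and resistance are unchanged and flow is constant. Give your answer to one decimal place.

31.5

Flow: 40 L/min ÷ 60 = 0.6667 L/s.
New flow: 58 L/min ÷ 60 = 0.9667 L/s.
PIP = Vt/C + R·V̇ + PEEP (constant-flow equation of motion).
Only the resistive term changes: ΔPIP = R × ΔV̇ = 6.7 × (0.9667 − 0.6667) = 6.7 × 0.3 = 2.01 cmH2O.
Original PIP = 370/33.6 + 6.7×0.6667 + 14 = 29.479 cmH2O; new PIP = 29.479 + (2.01) = 31.489 cmH2O.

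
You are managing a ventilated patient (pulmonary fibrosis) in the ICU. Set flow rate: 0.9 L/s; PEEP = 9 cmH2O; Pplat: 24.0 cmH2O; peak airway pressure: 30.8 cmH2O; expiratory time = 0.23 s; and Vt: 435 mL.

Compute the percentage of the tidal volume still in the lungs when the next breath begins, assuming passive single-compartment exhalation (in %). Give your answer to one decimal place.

R = (PIP − Pplat)/V̇ = (30.8 − 24.0) / 0.9 = 6.8/0.9 = 7.556 cmH2O·s/L.
C = Vt/(Pplat − PEEP) = 435.0 / (24.0 − 9) = 435.0/15.0 = 29.0 mL/cmH2O.
τ = R × C = 7.556 × 0.029 L/cmH2O = 0.2191 s.
Fraction remaining at end-expiration = e^(−Te/τ) = e^(−0.23/0.2191) = 0.35 → 35.0%.

35.0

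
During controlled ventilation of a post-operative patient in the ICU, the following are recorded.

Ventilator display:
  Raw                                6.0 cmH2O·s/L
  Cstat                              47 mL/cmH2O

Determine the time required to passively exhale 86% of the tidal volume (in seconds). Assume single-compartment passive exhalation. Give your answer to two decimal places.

τ = R × C = 6.0 × 47 mL/cmH2O = 6.0 × 0.047 L/cmH2O = 0.282 s.
Exhaled fraction f = 1 − e^(−t/τ) → t = −τ·ln(1 − f) = −0.282·ln(0.14) = 0.5544 s.

0.55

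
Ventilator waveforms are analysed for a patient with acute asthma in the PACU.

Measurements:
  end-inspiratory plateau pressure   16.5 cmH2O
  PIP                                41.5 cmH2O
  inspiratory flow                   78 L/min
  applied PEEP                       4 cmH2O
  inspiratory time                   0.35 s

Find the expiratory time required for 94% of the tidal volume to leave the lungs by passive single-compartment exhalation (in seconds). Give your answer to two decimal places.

1.97

Flow: 78 L/min ÷ 60 = 1.3 L/s.
Vt = flow × Ti = 1.3 L/s × 0.35 s × 1000 mL/L = 455.0 mL.
R = (PIP − Pplat)/V̇ = (41.5 − 16.5) / 1.3 = 25.0/1.3 = 19.231 cmH2O·s/L.
C = Vt/(Pplat − PEEP) = 455.0 / (16.5 − 4) = 455.0/12.5 = 36.4 mL/cmH2O.
τ = R × C = 19.231 × 0.0364 L/cmH2O = 0.7 s.
t = −τ·ln(1 − 0.94) = −0.7·ln(0.06) = 1.969 s.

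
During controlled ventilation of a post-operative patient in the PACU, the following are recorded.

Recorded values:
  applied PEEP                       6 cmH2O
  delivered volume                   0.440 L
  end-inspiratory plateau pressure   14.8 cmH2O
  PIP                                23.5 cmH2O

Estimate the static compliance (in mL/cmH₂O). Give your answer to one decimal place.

50.0

Cstat = Vt / (Pplat − PEEP) = 440 / (14.8 − 6) = 440 / 8.8 = 50.0 mL/cmH2O.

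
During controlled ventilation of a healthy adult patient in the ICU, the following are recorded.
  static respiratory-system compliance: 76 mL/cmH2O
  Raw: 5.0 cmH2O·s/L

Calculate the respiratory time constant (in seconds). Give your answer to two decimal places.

0.38

τ = R × C = 5.0 × 76 mL/cmH2O = 5.0 × 0.076 L/cmH2O = 0.38 s.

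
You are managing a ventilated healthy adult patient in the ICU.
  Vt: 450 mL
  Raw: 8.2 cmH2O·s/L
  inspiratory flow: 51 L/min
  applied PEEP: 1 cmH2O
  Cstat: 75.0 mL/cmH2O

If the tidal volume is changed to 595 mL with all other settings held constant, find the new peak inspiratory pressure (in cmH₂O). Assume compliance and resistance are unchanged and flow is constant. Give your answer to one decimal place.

15.9

Flow: 51 L/min ÷ 60 = 0.85 L/s.
PIP = Vt/C + R·V̇ + PEEP (constant-flow equation of motion).
Only the elastic term changes: ΔPIP = ΔVt / C = (595 − 450) / 75.0 = 1.933 cmH2O.
Original PIP = 450/75.0 + 8.2×0.85 + 1 = 13.97 cmH2O; new PIP = 13.97 + (1.933) = 15.903 cmH2O.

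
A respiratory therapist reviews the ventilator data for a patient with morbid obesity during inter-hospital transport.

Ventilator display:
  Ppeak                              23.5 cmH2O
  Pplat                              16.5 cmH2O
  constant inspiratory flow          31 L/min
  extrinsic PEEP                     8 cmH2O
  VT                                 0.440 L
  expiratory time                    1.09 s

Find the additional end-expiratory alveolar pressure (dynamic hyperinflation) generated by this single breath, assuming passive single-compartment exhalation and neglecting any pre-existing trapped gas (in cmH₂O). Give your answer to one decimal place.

Flow: 31 L/min ÷ 60 = 0.5167 L/s.
R = (PIP − Pplat)/V̇ = (23.5 − 16.5) / 0.5167 = 7.0/0.5167 = 13.548 cmH2O·s/L.
C = Vt/(Pplat − PEEP) = 440.0 / (16.5 − 8) = 440.0/8.5 = 51.765 mL/cmH2O.
τ = R × C = 13.548 × 0.05177 L/cmH2O = 0.7014 s.
Fraction remaining = e^(−Te/τ) = e^(−1.09/0.7014) = 0.2114; trapped volume = 440.0 × 0.2114 = 93.016 mL.
Additional alveolar pressure from trapping ≈ V_trapped / C = 93.016 / 51.765 = 1.797 cmH2O.

1.8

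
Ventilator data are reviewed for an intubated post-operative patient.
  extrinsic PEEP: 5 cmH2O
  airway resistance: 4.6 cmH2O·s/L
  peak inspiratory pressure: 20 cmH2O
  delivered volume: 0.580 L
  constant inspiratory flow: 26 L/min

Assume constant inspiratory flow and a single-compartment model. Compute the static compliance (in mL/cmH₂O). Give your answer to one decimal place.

Flow: 26 L/min ÷ 60 = 0.4333 L/s.
Equation of motion (constant flow): PIP = Vt/C + R·V̇ + PEEP.
Vt/C = PIP − R·V̇ − PEEP = 20 − 4.6×0.4333 − 5 = 20 − 1.993 − 5 = 13.007 cmH2O.
C = Vt / 13.007 = 580 / 13.007 = 44.591 mL/cmH2O.

44.6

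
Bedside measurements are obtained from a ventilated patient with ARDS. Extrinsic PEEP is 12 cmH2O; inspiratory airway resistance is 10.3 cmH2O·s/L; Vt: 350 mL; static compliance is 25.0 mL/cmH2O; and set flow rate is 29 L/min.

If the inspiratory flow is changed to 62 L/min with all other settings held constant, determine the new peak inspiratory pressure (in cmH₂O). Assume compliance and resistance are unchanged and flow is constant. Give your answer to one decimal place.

36.6

Flow: 29 L/min ÷ 60 = 0.4833 L/s.
New flow: 62 L/min ÷ 60 = 1.0333 L/s.
PIP = Vt/C + R·V̇ + PEEP (constant-flow equation of motion).
Only the resistive term changes: ΔPIP = R × ΔV̇ = 10.3 × (1.0333 − 0.4833) = 10.3 × 0.55 = 5.665 cmH2O.
Original PIP = 350/25.0 + 10.3×0.4833 + 12 = 30.978 cmH2O; new PIP = 30.978 + (5.665) = 36.643 cmH2O.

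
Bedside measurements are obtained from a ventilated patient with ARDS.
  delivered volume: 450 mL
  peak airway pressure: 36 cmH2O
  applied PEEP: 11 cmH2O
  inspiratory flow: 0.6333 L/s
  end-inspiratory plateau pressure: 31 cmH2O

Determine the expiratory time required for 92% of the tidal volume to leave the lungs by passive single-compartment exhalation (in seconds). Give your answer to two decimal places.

R = (PIP − Pplat)/V̇ = (36 − 31) / 0.6333 = 5.0/0.6333 = 7.895 cmH2O·s/L.
C = Vt/(Pplat − PEEP) = 450.0 / (31 − 11) = 450.0/20.0 = 22.5 mL/cmH2O.
τ = R × C = 7.895 × 0.0225 L/cmH2O = 0.1776 s.
t = −τ·ln(1 − 0.92) = −0.1776·ln(0.08) = 0.4486 s.

0.45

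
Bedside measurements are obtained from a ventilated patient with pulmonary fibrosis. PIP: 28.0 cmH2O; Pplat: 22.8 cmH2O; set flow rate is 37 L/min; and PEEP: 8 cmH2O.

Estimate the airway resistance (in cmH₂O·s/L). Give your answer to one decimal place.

Flow: 37 L/min ÷ 60 = 0.6167 L/s.
Raw = (PIP − Pplat) / flow = (28.0 − 22.8) / 0.6167 = 5.2 / 0.6167 = 8.432 cmH2O·s/L.

8.4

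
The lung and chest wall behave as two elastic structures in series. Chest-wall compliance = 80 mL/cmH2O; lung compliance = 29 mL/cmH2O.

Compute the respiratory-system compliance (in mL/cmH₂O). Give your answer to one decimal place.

Lung and chest wall are elastances in series: 1/Crs = 1/CL + 1/Ccw.
1/Crs = 1/29 + 1/80 = 0.04698.
Crs = 21.286 mL/cmH2O.

21.3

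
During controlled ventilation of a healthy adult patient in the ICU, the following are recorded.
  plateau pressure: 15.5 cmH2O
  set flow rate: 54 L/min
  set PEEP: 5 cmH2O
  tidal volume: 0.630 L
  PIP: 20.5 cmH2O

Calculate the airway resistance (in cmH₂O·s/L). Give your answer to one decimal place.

Flow: 54 L/min ÷ 60 = 0.9 L/s.
Raw = (PIP − Pplat) / flow = (20.5 − 15.5) / 0.9 = 5.0 / 0.9 = 5.556 cmH2O·s/L.

5.6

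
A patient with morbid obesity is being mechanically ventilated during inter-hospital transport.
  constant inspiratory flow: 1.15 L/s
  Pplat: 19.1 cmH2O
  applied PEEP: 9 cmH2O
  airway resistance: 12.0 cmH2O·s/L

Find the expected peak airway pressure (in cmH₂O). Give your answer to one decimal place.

32.9

PIP = Pplat + Raw × flow = 19.1 + 12.0 × 1.15 = 19.1 + 13.8 = 32.9 cmH2O.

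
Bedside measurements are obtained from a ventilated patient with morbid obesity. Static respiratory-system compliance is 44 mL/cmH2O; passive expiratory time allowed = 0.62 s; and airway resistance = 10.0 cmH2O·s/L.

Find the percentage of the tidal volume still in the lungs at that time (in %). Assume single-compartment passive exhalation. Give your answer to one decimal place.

24.4

τ = R × C = 10.0 × 44 mL/cmH2O = 10.0 × 0.044 L/cmH2O = 0.44 s.
Passive exhalation: V(t)/V₀ = e^(−t/τ) = e^(−0.62/0.44) = 0.2444.
Fraction remaining = 0.2444 → 24.44%.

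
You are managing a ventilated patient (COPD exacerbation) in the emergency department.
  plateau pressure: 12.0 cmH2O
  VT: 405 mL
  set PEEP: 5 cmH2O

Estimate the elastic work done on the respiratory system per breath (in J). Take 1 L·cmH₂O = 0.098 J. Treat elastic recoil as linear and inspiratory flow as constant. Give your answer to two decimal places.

0.14

Elastic work ≈ ½ × (Pplat − PEEP) × Vt = 0.5 × (12.0 − 5) × 0.405 L = 0.5 × 7.0 × 0.405 = 1.418 L·cmH2O.
× 0.098 J/(L·cmH2O) → 0.139 J.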